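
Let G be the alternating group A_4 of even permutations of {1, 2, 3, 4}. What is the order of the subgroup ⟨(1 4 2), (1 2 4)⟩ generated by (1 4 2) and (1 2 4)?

3

|⟨(1 4 2)⟩| = 3 and |⟨(1 2 4)⟩| = 3, so |H| is a multiple of lcm(3, 3) = 3 and divides |G| = 12.
Closing under the operation: H = {e, (1 2 4), (1 4 2)}, so |H| = 3.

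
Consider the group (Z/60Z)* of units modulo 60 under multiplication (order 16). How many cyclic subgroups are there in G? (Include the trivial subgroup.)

Group the elements of G by the cyclic subgroup they generate; each cyclic subgroup of order d accounts for φ(d) elements.
Cyclic subgroups by order — order 1: 1; order 2: 7; order 4: 4.
Total: 12.

12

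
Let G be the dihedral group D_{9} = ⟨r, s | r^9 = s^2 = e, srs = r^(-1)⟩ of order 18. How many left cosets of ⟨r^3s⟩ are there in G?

9

|⟨r^3s⟩| = 2 and |G| = 18.
By Lagrange, [G : H] = |G|/|H| = 18/2 = 9.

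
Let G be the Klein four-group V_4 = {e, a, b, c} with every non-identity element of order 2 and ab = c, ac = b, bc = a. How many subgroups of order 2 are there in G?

3

|G| = 4 and 2 | 4, so subgroups of order 2 are possible by Lagrange.
The subgroups of order 2 are: {e, a}; {e, b}; {e, c}.
So G has 3 subgroups of order 2.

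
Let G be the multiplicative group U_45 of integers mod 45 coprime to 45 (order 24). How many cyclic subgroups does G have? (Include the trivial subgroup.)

Each element a generates a cyclic subgroup ⟨a⟩; distinct elements may generate the same one (a cyclic group of order d has φ(d) generators).
Cyclic subgroups by order — order 1: 1; order 2: 3; order 3: 1; order 4: 2; order 6: 3; order 12: 2.
Total: 12.

12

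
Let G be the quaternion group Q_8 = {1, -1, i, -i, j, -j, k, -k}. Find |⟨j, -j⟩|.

4

|⟨j⟩| = 4 and |⟨-j⟩| = 4, so |H| is a multiple of lcm(4, 4) = 4 and divides |G| = 8.
Closing under the operation: H = {1, -1, j, -j}, so |H| = 4.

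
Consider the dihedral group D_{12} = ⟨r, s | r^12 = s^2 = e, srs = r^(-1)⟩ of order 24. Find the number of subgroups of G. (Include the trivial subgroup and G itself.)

34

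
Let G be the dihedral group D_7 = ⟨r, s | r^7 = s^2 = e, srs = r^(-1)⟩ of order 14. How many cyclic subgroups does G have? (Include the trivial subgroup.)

Group the elements of G by the cyclic subgroup they generate; each cyclic subgroup of order d accounts for φ(d) elements.
Cyclic subgroups by order — order 1: 1; order 2: 7; order 7: 1.
Total: 9.

9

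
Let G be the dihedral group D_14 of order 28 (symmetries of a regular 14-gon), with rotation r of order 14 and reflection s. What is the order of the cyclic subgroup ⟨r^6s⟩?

2

Computing powers of r^6s: the smallest k with (r^6s)^k = e is k = 2.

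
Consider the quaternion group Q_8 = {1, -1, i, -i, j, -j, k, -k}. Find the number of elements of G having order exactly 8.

No element of G has order 8 (even though 8 | 8).

0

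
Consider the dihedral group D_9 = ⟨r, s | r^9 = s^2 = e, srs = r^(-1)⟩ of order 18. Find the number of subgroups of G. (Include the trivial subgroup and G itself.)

|G| = 18, so by Lagrange every subgroup order divides 18. Divisors: 1, 2, 3, 6, 9, 18.
Subgroups by order — order 1: 1; order 2: 9; order 3: 1; order 6: 3; order 9: 1; order 18: 1.
Total: 1 + 9 + 1 + 3 + 1 + 1 = 16.

16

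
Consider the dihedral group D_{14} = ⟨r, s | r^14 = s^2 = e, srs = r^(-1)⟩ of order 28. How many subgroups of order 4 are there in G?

|G| = 28 and 4 | 28, so subgroups of order 4 are possible by Lagrange.
The subgroups of order 4 are: {e, r^7, r^3s, r^10s}; {e, r^7, r^4s, r^11s}; {e, r^7, r^5s, r^12s}; {e, r^7, r^6s, r^13s}; … (7 in all).
So G has 7 subgroups of order 4.

7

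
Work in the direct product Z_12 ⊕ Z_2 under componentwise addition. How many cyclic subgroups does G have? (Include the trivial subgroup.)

12

Group the elements of G by the cyclic subgroup they generate; each cyclic subgroup of order d accounts for φ(d) elements.
Cyclic subgroups by order — order 1: 1; order 2: 3; order 3: 1; order 4: 2; order 6: 3; order 12: 2.
Total: 12.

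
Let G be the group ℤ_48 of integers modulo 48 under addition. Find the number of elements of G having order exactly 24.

8

In a cyclic group of order 48, the number of elements of order d (for d | 48) is φ(d).
φ(24) = 8.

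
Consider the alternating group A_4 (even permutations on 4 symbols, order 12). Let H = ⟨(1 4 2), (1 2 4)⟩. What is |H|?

|⟨(1 4 2)⟩| = 3 and |⟨(1 2 4)⟩| = 3, so |H| is a multiple of lcm(3, 3) = 3 and divides |G| = 12.
Closing under the operation: H = {e, (1 2 4), (1 4 2)}, so |H| = 3.

3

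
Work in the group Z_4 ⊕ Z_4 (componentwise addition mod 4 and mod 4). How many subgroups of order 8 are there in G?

|G| = 16 and 8 | 16, so subgroups of order 8 are possible by Lagrange.
The subgroups of order 8 are: {(0,0), (0,1), (0,2), (0,3), (2,0), (2,1), (2,2), (2,3)}; {(0,0), (0,2), (1,0), (1,2), (2,0), (2,2), (3,0), (3,2)}; {(0,0), (0,2), (1,1), (1,3), (2,0), (2,2), (3,1), (3,3)}.
So G has 3 subgroups of order 8.

3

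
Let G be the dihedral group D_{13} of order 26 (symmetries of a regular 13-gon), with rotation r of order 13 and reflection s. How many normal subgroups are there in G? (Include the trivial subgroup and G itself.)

3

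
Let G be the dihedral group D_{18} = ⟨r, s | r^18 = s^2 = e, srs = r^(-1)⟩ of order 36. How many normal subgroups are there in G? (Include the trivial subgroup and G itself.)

G has 45 subgroups. Checking conjugation-invariance by order — order 1: 1/1 normal; order 2: 1/19 normal; order 3: 1/1 normal; order 4: 0/9 normal; order 6: 1/7 normal; order 9: 1/1 normal; order 12: 0/3 normal; order 18: 3/3 normal; order 36: 1/1 normal.
Total normal subgroups: 9.

9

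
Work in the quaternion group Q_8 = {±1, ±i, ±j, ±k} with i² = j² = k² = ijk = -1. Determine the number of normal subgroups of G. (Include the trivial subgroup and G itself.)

6

G has 6 subgroups. Checking conjugation-invariance by order — order 1: 1/1 normal; order 2: 1/1 normal; order 4: 3/3 normal; order 8: 1/1 normal.
Total normal subgroups: 6.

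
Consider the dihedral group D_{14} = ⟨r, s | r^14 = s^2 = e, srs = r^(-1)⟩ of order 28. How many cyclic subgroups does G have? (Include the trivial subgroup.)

A cyclic subgroup of order d is generated by each of its φ(d) elements of order d, so the cyclic subgroups of order d number (#elements of order d)/φ(d).
Cyclic subgroups by order — order 1: 1; order 2: 15; order 7: 1; order 14: 1.
Total: 18.

18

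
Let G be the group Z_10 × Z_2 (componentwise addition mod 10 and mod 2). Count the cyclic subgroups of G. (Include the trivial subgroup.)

8

Each element a generates a cyclic subgroup ⟨a⟩; distinct elements may generate the same one (a cyclic group of order d has φ(d) generators).
Cyclic subgroups by order — order 1: 1; order 2: 3; order 5: 1; order 10: 3.
Total: 8.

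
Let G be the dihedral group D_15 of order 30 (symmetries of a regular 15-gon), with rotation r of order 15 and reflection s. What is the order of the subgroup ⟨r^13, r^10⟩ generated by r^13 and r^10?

15

|⟨r^13⟩| = 15 and |⟨r^10⟩| = 3, so |H| is a multiple of lcm(15, 3) = 15 and divides |G| = 30.
Closing under the operation: H = {e, r, r^2, r^3, r^4, r^5, r^6, r^7, r^8, r^9, r^10, r^11, r^12, r^13, r^14}, so |H| = 15.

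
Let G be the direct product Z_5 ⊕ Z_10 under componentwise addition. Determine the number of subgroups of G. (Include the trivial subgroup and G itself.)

16

|G| = 50, so by Lagrange every subgroup order divides 50. Divisors: 1, 2, 5, 10, 25, 50.
Subgroups by order — order 1: 1; order 2: 1; order 5: 6; order 10: 6; order 25: 1; order 50: 1.
Total: 1 + 1 + 6 + 6 + 1 + 1 = 16.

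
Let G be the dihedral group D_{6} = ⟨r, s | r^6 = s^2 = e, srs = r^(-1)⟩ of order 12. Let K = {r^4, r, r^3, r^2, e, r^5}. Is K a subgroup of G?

Yes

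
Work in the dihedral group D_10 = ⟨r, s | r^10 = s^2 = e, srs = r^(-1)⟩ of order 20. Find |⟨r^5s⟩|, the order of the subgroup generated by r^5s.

2

Computing powers of r^5s: the smallest k with (r^5s)^k = e is k = 2.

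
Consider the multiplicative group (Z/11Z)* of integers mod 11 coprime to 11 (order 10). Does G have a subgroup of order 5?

5 | 10. A subgroup of order 5 is {1, 3, 4, 5, 9}.

Yes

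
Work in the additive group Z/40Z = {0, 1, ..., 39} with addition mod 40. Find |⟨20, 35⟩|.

8

|⟨20⟩| = 2 and |⟨35⟩| = 8, so |H| is a multiple of lcm(2, 8) = 8 and divides |G| = 40.
Closing under the operation: H = {0, 5, 10, 15, 20, 25, 30, 35}, so |H| = 8.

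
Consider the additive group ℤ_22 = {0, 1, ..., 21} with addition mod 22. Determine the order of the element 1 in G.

In ℤ_22, the order of an element a is n/gcd(a, n).
gcd(1, 22) = 1, so |⟨1⟩| = 22/1 = 22.

22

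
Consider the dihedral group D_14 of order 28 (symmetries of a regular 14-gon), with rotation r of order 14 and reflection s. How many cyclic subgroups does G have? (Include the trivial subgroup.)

Group the elements of G by the cyclic subgroup they generate; each cyclic subgroup of order d accounts for φ(d) elements.
Cyclic subgroups by order — order 1: 1; order 2: 15; order 7: 1; order 14: 1.
Total: 18.

18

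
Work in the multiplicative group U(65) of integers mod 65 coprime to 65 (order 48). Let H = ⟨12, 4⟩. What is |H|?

|⟨12⟩| = 4 and |⟨4⟩| = 6, so |H| is a multiple of lcm(4, 6) = 12 and divides |G| = 48.
Closing under the operation: H = {1, 3, 4, 9, 12, 14, 16, 17, 22, 23, 27, 29, 36, 38, 42, 43, 48, 49, 51, 53, 56, 61, 62, 64}, so |H| = 24.

24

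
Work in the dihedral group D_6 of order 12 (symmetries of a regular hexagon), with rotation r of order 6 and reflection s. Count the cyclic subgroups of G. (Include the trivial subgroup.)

10

A cyclic subgroup of order d is generated by each of its φ(d) elements of order d, so the cyclic subgroups of order d number (#elements of order d)/φ(d).
Cyclic subgroups by order — order 1: 1; order 2: 7; order 3: 1; order 6: 1.
Total: 10.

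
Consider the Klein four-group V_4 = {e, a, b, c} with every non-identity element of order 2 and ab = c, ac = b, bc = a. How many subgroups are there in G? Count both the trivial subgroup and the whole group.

5

|G| = 4, so by Lagrange every subgroup order divides 4. Divisors: 1, 2, 4.
Subgroups by order — order 1: 1; order 2: 3; order 4: 1.
Total: 1 + 3 + 1 = 5.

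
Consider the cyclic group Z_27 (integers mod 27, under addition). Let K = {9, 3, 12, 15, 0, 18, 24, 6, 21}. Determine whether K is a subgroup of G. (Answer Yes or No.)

Yes

|K| = 9 divides |G| = 27, consistent with Lagrange.
K contains the identity, every element's inverse is in K, and K is closed under +: it is a subgroup.
In fact K = ⟨3⟩.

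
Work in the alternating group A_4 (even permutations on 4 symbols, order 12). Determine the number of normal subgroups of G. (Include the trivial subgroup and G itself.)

G has 10 subgroups. Checking conjugation-invariance by order — order 1: 1/1 normal; order 2: 0/3 normal; order 3: 0/4 normal; order 4: 1/1 normal; order 12: 1/1 normal.
Total normal subgroups: 3.

3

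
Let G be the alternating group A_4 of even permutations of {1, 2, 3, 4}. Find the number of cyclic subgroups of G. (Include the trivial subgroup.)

8

Each element a generates a cyclic subgroup ⟨a⟩; distinct elements may generate the same one (a cyclic group of order d has φ(d) generators).
Cyclic subgroups by order — order 1: 1; order 2: 3; order 3: 4.
Total: 8.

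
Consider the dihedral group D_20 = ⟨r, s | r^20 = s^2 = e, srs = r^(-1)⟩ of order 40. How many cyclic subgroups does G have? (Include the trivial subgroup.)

A cyclic subgroup of order d is generated by each of its φ(d) elements of order d, so the cyclic subgroups of order d number (#elements of order d)/φ(d).
Cyclic subgroups by order — order 1: 1; order 2: 21; order 4: 1; order 5: 1; order 10: 1; order 20: 1.
Total: 26.

26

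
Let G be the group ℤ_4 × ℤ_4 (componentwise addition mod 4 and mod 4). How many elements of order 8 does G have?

0

An element (a,b) has order lcm(ord(a), ord(b)); count pairs with lcm equal to 8.
Enumerating gives 0 such elements.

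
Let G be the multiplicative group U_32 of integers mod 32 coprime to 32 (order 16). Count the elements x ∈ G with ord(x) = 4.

The elements of order 4 are: 7, 9, 23, 25.
That's 4.

4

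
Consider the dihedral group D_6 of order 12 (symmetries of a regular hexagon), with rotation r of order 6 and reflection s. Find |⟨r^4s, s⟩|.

|⟨r^4s⟩| = 2 and |⟨s⟩| = 2, so |H| is a multiple of lcm(2, 2) = 2 and divides |G| = 12.
Closing under the operation: H = {e, r^2, r^4, s, r^2s, r^4s}, so |H| = 6.

6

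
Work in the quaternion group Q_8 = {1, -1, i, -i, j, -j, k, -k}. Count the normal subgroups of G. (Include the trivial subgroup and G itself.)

6

G has 6 subgroups. Checking conjugation-invariance by order — order 1: 1/1 normal; order 2: 1/1 normal; order 4: 3/3 normal; order 8: 1/1 normal.
Total normal subgroups: 6.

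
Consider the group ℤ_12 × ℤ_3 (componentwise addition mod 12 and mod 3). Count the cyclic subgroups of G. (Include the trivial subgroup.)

15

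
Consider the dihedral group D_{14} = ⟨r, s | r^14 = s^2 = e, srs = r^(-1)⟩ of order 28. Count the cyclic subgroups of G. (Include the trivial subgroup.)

A cyclic subgroup of order d is generated by each of its φ(d) elements of order d, so the cyclic subgroups of order d number (#elements of order d)/φ(d).
Cyclic subgroups by order — order 1: 1; order 2: 15; order 7: 1; order 14: 1.
Total: 18.

18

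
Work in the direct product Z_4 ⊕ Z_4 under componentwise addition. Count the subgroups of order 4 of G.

7

|G| = 16 and 4 | 16, so subgroups of order 4 are possible by Lagrange.
The subgroups of order 4 are: {(0,0), (0,1), (0,2), (0,3)}; {(0,0), (0,2), (2,0), (2,2)}; {(0,0), (0,2), (2,1), (2,3)}; {(0,0), (1,0), (2,0), (3,0)}; … (7 in all).
So G has 7 subgroups of order 4.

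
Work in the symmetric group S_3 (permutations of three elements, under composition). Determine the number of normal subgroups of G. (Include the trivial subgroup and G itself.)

3

G has 6 subgroups. Checking conjugation-invariance by order — order 1: 1/1 normal; order 2: 0/3 normal; order 3: 1/1 normal; order 6: 1/1 normal.
Total normal subgroups: 3.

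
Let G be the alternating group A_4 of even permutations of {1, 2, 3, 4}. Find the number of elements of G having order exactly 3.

8

The elements of order 3 are: (2 3 4), (2 4 3), (1 2 3), (1 2 4), (1 3 2), (1 3 4), (1 4 2), (1 4 3).
That's 8.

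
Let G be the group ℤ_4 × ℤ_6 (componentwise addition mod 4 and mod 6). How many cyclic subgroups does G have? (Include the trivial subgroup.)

Each element a generates a cyclic subgroup ⟨a⟩; distinct elements may generate the same one (a cyclic group of order d has φ(d) generators).
Cyclic subgroups by order — order 1: 1; order 2: 3; order 3: 1; order 4: 2; order 6: 3; order 12: 2.
Total: 12.

12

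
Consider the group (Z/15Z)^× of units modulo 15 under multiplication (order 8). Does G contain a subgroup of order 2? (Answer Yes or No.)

Yes

2 | 8. A subgroup of order 2 is {1, 11}.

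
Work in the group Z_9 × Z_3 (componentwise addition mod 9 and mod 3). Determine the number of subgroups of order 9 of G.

4

|G| = 27 and 9 | 27, so subgroups of order 9 are possible by Lagrange.
The subgroups of order 9 are: {(0,0), (0,1), (0,2), (3,0), (3,1), (3,2), (6,0), (6,1), (6,2)}; {(0,0), (1,0), (2,0), (3,0), (4,0), (5,0), (6,0), (7,0), (8,0)}; {(0,0), (1,1), (2,2), (3,0), (4,1), (5,2), (6,0), (7,1), (8,2)}; {(0,0), (1,2), (2,1), (3,0), (4,2), (5,1), (6,0), (7,2), (8,1)}.
So G has 4 subgroups of order 9.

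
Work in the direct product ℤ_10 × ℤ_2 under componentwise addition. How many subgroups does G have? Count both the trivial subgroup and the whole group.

10

|G| = 20, so by Lagrange every subgroup order divides 20. Divisors: 1, 2, 4, 5, 10, 20.
Subgroups by order — order 1: 1; order 2: 3; order 4: 1; order 5: 1; order 10: 3; order 20: 1.
Total: 1 + 3 + 1 + 1 + 3 + 1 = 10.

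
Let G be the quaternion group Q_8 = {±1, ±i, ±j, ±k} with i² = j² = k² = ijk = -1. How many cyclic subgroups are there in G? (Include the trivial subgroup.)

Each element a generates a cyclic subgroup ⟨a⟩; distinct elements may generate the same one (a cyclic group of order d has φ(d) generators).
Cyclic subgroups by order — order 1: 1; order 2: 1; order 4: 3.
Total: 5.

5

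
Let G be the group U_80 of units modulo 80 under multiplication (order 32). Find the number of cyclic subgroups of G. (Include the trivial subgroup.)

Each element a generates a cyclic subgroup ⟨a⟩; distinct elements may generate the same one (a cyclic group of order d has φ(d) generators).
Cyclic subgroups by order — order 1: 1; order 2: 7; order 4: 12.
Total: 20.

20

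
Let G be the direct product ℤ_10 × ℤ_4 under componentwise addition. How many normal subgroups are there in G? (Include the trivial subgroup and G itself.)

G is abelian, so every subgroup is normal.
G has 16 subgroups in total, hence 16 normal subgroups.

16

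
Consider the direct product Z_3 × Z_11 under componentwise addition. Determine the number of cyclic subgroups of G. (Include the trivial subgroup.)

4

A cyclic subgroup of order d is generated by each of its φ(d) elements of order d, so the cyclic subgroups of order d number (#elements of order d)/φ(d).
Cyclic subgroups by order — order 1: 1; order 3: 1; order 11: 1; order 33: 1.
Total: 4.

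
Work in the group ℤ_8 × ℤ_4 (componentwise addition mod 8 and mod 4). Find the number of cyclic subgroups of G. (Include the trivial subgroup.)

Group the elements of G by the cyclic subgroup they generate; each cyclic subgroup of order d accounts for φ(d) elements.
Cyclic subgroups by order — order 1: 1; order 2: 3; order 4: 6; order 8: 4.
Total: 14.

14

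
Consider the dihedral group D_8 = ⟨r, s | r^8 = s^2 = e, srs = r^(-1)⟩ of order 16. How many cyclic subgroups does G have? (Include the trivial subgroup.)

Group the elements of G by the cyclic subgroup they generate; each cyclic subgroup of order d accounts for φ(d) elements.
Cyclic subgroups by order — order 1: 1; order 2: 9; order 4: 1; order 8: 1.
Total: 12.

12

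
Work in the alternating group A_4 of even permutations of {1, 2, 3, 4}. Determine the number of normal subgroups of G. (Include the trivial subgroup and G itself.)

G has 10 subgroups. Checking conjugation-invariance by order — order 1: 1/1 normal; order 2: 0/3 normal; order 3: 0/4 normal; order 4: 1/1 normal; order 12: 1/1 normal.
Total normal subgroups: 3.

3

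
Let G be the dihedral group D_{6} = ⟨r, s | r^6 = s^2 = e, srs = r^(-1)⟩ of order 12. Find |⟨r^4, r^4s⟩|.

6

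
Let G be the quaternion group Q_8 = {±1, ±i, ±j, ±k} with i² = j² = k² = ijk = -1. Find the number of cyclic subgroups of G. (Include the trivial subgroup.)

5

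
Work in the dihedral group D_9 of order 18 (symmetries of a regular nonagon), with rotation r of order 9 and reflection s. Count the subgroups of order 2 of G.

9

|G| = 18 and 2 | 18, so subgroups of order 2 are possible by Lagrange.
The subgroups of order 2 are: {e, r^2s}; {e, r^3s}; {e, r^4s}; {e, r^5s}; … (9 in all).
So G has 9 subgroups of order 2.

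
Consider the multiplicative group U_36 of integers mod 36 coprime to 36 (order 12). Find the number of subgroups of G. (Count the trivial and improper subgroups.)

10

|G| = 12, so by Lagrange every subgroup order divides 12. Divisors: 1, 2, 3, 4, 6, 12.
Subgroups by order — order 1: 1; order 2: 3; order 3: 1; order 4: 1; order 6: 3; order 12: 1.
Total: 1 + 3 + 1 + 1 + 3 + 1 = 10.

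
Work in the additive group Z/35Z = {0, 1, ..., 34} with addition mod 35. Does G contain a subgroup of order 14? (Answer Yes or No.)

14 does not divide |G| = 35, so by Lagrange no subgroup of order 14 exists.

No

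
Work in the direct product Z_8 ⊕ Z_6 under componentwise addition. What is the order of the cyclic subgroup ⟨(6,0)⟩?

The order of (6,0) in Z_8 × Z_6 is lcm(ord(6) in Z_8, ord(0) in Z_6).
ord(6) = 4 and ord(0) = 1, so |⟨(6,0)⟩| = lcm(4, 1) = 4.

4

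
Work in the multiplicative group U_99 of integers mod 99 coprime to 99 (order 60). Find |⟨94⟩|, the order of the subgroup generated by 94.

Compute successive powers of 94 mod 99: 94, 25, 73, 31, 43, 82, 85, 70, …; 94^30 ≡ 1 (mod 99).
So |⟨94⟩| = 30.

30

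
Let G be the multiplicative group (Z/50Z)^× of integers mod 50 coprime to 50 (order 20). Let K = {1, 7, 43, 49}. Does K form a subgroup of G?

|K| = 4 divides |G| = 20, consistent with Lagrange.
K contains the identity, every element's inverse is in K, and K is closed under ·: it is a subgroup.
In fact K = ⟨43⟩.

Yes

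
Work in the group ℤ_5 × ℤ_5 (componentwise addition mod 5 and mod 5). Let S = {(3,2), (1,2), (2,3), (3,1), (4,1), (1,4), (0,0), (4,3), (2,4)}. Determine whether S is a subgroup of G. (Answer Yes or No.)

|S| = 9 does not divide |G| = 25, so by Lagrange S is not a subgroup.

No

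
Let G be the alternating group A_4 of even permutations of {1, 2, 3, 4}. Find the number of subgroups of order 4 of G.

|G| = 12 and 4 | 12, so subgroups of order 4 are possible by Lagrange.
The subgroups of order 4 are: {e, (1 2)(3 4), (1 3)(2 4), (1 4)(2 3)}.
So G has 1 subgroup of order 4.

1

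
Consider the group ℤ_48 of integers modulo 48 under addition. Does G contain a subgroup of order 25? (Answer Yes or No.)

No

25 does not divide |G| = 48, so by Lagrange no subgroup of order 25 exists.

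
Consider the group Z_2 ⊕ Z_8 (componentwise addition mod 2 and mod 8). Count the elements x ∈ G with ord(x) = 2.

An element (a,b) has order lcm(ord(a), ord(b)); count pairs with lcm equal to 2.
Enumerating gives 3 such elements.

3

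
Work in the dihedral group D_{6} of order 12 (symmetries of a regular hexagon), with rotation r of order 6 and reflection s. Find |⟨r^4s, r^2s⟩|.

6

|⟨r^4s⟩| = 2 and |⟨r^2s⟩| = 2, so |H| is a multiple of lcm(2, 2) = 2 and divides |G| = 12.
Closing under the operation: H = {e, r^2, r^4, s, r^2s, r^4s}, so |H| = 6.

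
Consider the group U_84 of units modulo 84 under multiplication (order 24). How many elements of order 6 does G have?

Enumerating element orders in G gives 14 elements of order 6.

14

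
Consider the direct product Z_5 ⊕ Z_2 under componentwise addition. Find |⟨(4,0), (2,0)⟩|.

|⟨(4,0)⟩| = 5 and |⟨(2,0)⟩| = 5, so |H| is a multiple of lcm(5, 5) = 5 and divides |G| = 10.
Closing under the operation: H = {(0,0), (1,0), (2,0), (3,0), (4,0)}, so |H| = 5.

5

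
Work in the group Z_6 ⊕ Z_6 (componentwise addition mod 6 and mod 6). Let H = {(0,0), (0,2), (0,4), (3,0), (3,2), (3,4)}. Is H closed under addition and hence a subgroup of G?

Yes

|H| = 6 divides |G| = 36, consistent with Lagrange.
H contains the identity, every element's inverse is in H, and H is closed under +: it is a subgroup.
In fact H = ⟨(3,4)⟩.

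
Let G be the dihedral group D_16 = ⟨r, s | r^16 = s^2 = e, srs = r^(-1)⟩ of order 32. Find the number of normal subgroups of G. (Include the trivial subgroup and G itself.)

G has 36 subgroups. Checking conjugation-invariance by order — order 1: 1/1 normal; order 2: 1/17 normal; order 4: 1/9 normal; order 8: 1/5 normal; order 16: 3/3 normal; order 32: 1/1 normal.
Total normal subgroups: 8.

8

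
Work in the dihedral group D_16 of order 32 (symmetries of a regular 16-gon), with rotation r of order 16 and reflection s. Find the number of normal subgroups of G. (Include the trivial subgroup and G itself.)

8

G has 36 subgroups. Checking conjugation-invariance by order — order 1: 1/1 normal; order 2: 1/17 normal; order 4: 1/9 normal; order 8: 1/5 normal; order 16: 3/3 normal; order 32: 1/1 normal.
Total normal subgroups: 8.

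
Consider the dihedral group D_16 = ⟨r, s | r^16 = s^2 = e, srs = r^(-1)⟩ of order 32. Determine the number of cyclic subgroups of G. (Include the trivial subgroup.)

Each element a generates a cyclic subgroup ⟨a⟩; distinct elements may generate the same one (a cyclic group of order d has φ(d) generators).
Cyclic subgroups by order — order 1: 1; order 2: 17; order 4: 1; order 8: 1; order 16: 1.
Total: 21.

21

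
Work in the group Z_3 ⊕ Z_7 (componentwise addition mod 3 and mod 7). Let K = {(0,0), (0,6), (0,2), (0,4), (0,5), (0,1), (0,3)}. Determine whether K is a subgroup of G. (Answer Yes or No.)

Yes

|K| = 7 divides |G| = 21, consistent with Lagrange.
K contains the identity, every element's inverse is in K, and K is closed under +: it is a subgroup.
In fact K = ⟨(0,1)⟩.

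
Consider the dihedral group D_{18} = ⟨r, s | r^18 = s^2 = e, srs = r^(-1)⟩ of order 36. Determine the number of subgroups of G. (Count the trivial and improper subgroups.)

|G| = 36, so by Lagrange every subgroup order divides 36. Divisors: 1, 2, 3, 4, 6, 9, 12, 18, 36.
Subgroups by order — order 1: 1; order 2: 19; order 3: 1; order 4: 9; order 6: 7; order 9: 1; order 12: 3; order 18: 3; order 36: 1.
Total: 1 + 19 + 1 + 9 + 7 + 1 + 3 + 3 + 1 = 45.

45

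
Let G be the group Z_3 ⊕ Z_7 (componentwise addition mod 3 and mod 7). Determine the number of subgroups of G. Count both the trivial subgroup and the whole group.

4

|G| = 21, so by Lagrange every subgroup order divides 21. Divisors: 1, 3, 7, 21.
Subgroups by order — order 1: 1; order 3: 1; order 7: 1; order 21: 1.
Total: 1 + 1 + 1 + 1 = 4.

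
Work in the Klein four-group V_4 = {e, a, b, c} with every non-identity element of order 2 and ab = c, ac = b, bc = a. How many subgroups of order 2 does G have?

|G| = 4 and 2 | 4, so subgroups of order 2 are possible by Lagrange.
The subgroups of order 2 are: {e, a}; {e, b}; {e, c}.
So G has 3 subgroups of order 2.

3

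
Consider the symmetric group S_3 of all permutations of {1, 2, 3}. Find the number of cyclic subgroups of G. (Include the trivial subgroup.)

5

Group the elements of G by the cyclic subgroup they generate; each cyclic subgroup of order d accounts for φ(d) elements.
Cyclic subgroups by order — order 1: 1; order 2: 3; order 3: 1.
Total: 5.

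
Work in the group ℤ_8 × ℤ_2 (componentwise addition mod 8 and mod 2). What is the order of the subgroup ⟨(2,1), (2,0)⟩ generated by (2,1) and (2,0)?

8

|⟨(2,1)⟩| = 4 and |⟨(2,0)⟩| = 4, so |H| is a multiple of lcm(4, 4) = 4 and divides |G| = 16.
Closing under the operation: H = {(0,0), (0,1), (2,0), (2,1), (4,0), (4,1), (6,0), (6,1)}, so |H| = 8.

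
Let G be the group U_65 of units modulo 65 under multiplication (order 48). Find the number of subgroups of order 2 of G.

3

|G| = 48 and 2 | 48, so subgroups of order 2 are possible by Lagrange.
The subgroups of order 2 are: {1, 14}; {1, 51}; {1, 64}.
So G has 3 subgroups of order 2.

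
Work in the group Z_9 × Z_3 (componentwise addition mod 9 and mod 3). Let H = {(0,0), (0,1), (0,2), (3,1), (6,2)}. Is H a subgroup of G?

|H| = 5 does not divide |G| = 27, so by Lagrange H is not a subgroup.

No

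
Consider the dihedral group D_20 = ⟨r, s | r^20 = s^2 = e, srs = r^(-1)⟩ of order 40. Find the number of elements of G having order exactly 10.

4

The elements of order 10 are: r^2, r^6, r^14, r^18.
That's 4.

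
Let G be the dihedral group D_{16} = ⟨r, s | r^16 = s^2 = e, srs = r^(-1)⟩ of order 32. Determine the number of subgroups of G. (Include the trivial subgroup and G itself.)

|G| = 32, so by Lagrange every subgroup order divides 32. Divisors: 1, 2, 4, 8, 16, 32.
Subgroups by order — order 1: 1; order 2: 17; order 4: 9; order 8: 5; order 16: 3; order 32: 1.
Total: 1 + 17 + 9 + 5 + 3 + 1 = 36.

36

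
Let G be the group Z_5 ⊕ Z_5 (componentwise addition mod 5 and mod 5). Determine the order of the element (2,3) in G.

5

The order of (2,3) in Z_5 × Z_5 is lcm(ord(2) in Z_5, ord(3) in Z_5).
ord(2) = 5 and ord(3) = 5, so |⟨(2,3)⟩| = lcm(5, 5) = 5.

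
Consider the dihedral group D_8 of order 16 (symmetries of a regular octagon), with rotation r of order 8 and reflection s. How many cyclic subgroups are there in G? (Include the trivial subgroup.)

12

Each element a generates a cyclic subgroup ⟨a⟩; distinct elements may generate the same one (a cyclic group of order d has φ(d) generators).
Cyclic subgroups by order — order 1: 1; order 2: 9; order 4: 1; order 8: 1.
Total: 12.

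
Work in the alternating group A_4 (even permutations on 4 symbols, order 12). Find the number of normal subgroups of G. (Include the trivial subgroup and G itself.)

G has 10 subgroups. Checking conjugation-invariance by order — order 1: 1/1 normal; order 2: 0/3 normal; order 3: 0/4 normal; order 4: 1/1 normal; order 12: 1/1 normal.
Total normal subgroups: 3.

3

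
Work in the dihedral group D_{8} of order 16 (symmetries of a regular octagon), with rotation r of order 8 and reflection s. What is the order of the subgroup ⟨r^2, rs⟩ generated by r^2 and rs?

|⟨r^2⟩| = 4 and |⟨rs⟩| = 2, so |H| is a multiple of lcm(4, 2) = 4 and divides |G| = 16.
Closing under the operation: H = {e, r^2, r^4, r^6, rs, r^3s, r^5s, r^7s}, so |H| = 8.

8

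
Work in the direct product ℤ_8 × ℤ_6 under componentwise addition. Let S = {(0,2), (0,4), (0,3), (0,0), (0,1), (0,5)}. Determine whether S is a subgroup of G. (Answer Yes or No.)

|S| = 6 divides |G| = 48, consistent with Lagrange.
S contains the identity, every element's inverse is in S, and S is closed under +: it is a subgroup.
In fact S = ⟨(0,1)⟩.

Yes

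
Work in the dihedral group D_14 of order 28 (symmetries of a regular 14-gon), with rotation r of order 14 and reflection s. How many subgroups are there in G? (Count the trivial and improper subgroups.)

28

|G| = 28, so by Lagrange every subgroup order divides 28. Divisors: 1, 2, 4, 7, 14, 28.
Subgroups by order — order 1: 1; order 2: 15; order 4: 7; order 7: 1; order 14: 3; order 28: 1.
Total: 1 + 15 + 7 + 1 + 3 + 1 = 28.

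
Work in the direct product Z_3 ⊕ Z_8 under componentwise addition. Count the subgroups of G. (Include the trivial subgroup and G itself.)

8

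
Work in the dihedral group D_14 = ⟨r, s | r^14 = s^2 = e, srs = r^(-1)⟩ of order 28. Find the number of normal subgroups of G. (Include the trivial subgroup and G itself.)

7

G has 28 subgroups. Checking conjugation-invariance by order — order 1: 1/1 normal; order 2: 1/15 normal; order 4: 0/7 normal; order 7: 1/1 normal; order 14: 3/3 normal; order 28: 1/1 normal.
Total normal subgroups: 7.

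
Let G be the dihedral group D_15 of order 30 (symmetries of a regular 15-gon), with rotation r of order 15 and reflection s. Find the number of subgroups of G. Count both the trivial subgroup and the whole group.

28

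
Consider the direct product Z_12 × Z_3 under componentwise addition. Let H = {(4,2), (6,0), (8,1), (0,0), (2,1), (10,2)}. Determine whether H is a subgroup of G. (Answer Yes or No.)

Yes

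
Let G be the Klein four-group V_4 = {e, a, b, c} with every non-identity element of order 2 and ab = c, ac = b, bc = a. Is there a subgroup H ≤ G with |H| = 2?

2 | 4. A subgroup of order 2 is {e, a}.

Yes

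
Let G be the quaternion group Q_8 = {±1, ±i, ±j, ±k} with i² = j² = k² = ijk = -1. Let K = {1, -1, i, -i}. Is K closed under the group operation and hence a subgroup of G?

|K| = 4 divides |G| = 8, consistent with Lagrange.
K contains the identity, every element's inverse is in K, and K is closed under ·: it is a subgroup.
In fact K = ⟨-i⟩.

Yes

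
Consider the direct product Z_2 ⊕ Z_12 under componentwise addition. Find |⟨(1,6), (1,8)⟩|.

12

|⟨(1,6)⟩| = 2 and |⟨(1,8)⟩| = 6, so |H| is a multiple of lcm(2, 6) = 6 and divides |G| = 24.
Closing under the operation: H = {(0,0), (0,2), (0,4), (0,6), (0,8), (0,10), (1,0), (1,2), (1,4), (1,6), (1,8), (1,10)}, so |H| = 12.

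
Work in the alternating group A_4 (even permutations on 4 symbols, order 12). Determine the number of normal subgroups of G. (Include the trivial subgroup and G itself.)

G has 10 subgroups. Checking conjugation-invariance by order — order 1: 1/1 normal; order 2: 0/3 normal; order 3: 0/4 normal; order 4: 1/1 normal; order 12: 1/1 normal.
Total normal subgroups: 3.

3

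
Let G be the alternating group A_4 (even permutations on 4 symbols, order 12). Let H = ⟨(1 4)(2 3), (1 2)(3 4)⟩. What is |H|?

|⟨(1 4)(2 3)⟩| = 2 and |⟨(1 2)(3 4)⟩| = 2, so |H| is a multiple of lcm(2, 2) = 2 and divides |G| = 12.
Closing under the operation: H = {e, (1 2)(3 4), (1 3)(2 4), (1 4)(2 3)}, so |H| = 4.

4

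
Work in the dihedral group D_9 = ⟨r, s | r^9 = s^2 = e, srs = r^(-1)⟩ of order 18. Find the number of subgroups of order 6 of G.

|G| = 18 and 6 | 18, so subgroups of order 6 are possible by Lagrange.
The subgroups of order 6 are: {e, r^3, r^6, r^2s, r^5s, r^8s}; {e, r^3, r^6, s, r^3s, r^6s}; {e, r^3, r^6, rs, r^4s, r^7s}.
So G has 3 subgroups of order 6.

3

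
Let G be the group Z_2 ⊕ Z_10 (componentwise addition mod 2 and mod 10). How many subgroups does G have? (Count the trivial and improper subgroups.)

|G| = 20, so by Lagrange every subgroup order divides 20. Divisors: 1, 2, 4, 5, 10, 20.
Subgroups by order — order 1: 1; order 2: 3; order 4: 1; order 5: 1; order 10: 3; order 20: 1.
Total: 1 + 3 + 1 + 1 + 3 + 1 = 10.

10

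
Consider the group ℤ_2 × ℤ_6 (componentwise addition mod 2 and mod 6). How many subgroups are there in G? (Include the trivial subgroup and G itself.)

10

|G| = 12, so by Lagrange every subgroup order divides 12. Divisors: 1, 2, 3, 4, 6, 12.
Subgroups by order — order 1: 1; order 2: 3; order 3: 1; order 4: 1; order 6: 3; order 12: 1.
Total: 1 + 3 + 1 + 1 + 3 + 1 = 10.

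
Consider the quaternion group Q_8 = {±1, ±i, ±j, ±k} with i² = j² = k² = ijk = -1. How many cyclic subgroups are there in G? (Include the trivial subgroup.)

5

Each element a generates a cyclic subgroup ⟨a⟩; distinct elements may generate the same one (a cyclic group of order d has φ(d) generators).
Cyclic subgroups by order — order 1: 1; order 2: 1; order 4: 3.
Total: 5.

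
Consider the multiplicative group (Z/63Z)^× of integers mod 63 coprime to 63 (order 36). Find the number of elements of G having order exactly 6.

24

Enumerating element orders in G gives 24 elements of order 6.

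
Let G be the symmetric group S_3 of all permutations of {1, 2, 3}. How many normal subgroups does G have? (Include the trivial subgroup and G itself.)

G has 6 subgroups. Checking conjugation-invariance by order — order 1: 1/1 normal; order 2: 0/3 normal; order 3: 1/1 normal; order 6: 1/1 normal.
Total normal subgroups: 3.

3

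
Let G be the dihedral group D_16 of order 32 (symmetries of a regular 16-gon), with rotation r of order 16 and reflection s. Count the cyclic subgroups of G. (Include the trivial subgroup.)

A cyclic subgroup of order d is generated by each of its φ(d) elements of order d, so the cyclic subgroups of order d number (#elements of order d)/φ(d).
Cyclic subgroups by order — order 1: 1; order 2: 17; order 4: 1; order 8: 1; order 16: 1.
Total: 21.

21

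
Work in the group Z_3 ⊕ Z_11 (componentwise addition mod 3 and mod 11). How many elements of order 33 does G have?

20

An element (a,b) has order lcm(ord(a), ord(b)); count pairs with lcm equal to 33.
Enumerating gives 20 such elements.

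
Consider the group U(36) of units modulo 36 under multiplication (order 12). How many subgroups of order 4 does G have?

1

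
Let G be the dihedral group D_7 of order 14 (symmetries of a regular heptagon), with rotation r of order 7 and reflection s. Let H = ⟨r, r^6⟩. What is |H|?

7

|⟨r⟩| = 7 and |⟨r^6⟩| = 7, so |H| is a multiple of lcm(7, 7) = 7 and divides |G| = 14.
Closing under the operation: H = {e, r, r^2, r^3, r^4, r^5, r^6}, so |H| = 7.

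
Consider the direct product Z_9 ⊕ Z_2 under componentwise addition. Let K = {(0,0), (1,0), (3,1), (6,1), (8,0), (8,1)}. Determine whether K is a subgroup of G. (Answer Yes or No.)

(8,1) ∈ K but its inverse (1,1) ∉ K, so K is not a subgroup.

No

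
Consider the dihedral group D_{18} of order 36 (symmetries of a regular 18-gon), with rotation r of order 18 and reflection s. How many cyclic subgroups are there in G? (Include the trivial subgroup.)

24

A cyclic subgroup of order d is generated by each of its φ(d) elements of order d, so the cyclic subgroups of order d number (#elements of order d)/φ(d).
Cyclic subgroups by order — order 1: 1; order 2: 19; order 3: 1; order 6: 1; order 9: 1; order 18: 1.
Total: 24.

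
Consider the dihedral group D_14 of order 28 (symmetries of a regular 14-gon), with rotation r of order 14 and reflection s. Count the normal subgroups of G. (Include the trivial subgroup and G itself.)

7

G has 28 subgroups. Checking conjugation-invariance by order — order 1: 1/1 normal; order 2: 1/15 normal; order 4: 0/7 normal; order 7: 1/1 normal; order 14: 3/3 normal; order 28: 1/1 normal.
Total normal subgroups: 7.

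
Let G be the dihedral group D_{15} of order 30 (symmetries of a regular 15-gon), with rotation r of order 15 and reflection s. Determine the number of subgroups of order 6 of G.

|G| = 30 and 6 | 30, so subgroups of order 6 are possible by Lagrange.
The subgroups of order 6 are: {e, r^5, r^10, s, r^5s, r^10s}; {e, r^5, r^10, rs, r^6s, r^11s}; {e, r^5, r^10, r^2s, r^7s, r^12s}; {e, r^5, r^10, r^3s, r^8s, r^13s}; … (5 in all).
So G has 5 subgroups of order 6.

5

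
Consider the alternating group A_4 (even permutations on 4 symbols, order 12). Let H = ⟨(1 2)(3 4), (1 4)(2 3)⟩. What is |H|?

4

|⟨(1 2)(3 4)⟩| = 2 and |⟨(1 4)(2 3)⟩| = 2, so |H| is a multiple of lcm(2, 2) = 2 and divides |G| = 12.
Closing under the operation: H = {e, (1 2)(3 4), (1 3)(2 4), (1 4)(2 3)}, so |H| = 4.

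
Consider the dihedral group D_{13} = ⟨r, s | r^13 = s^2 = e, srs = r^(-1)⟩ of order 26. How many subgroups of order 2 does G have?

13

|G| = 26 and 2 | 26, so subgroups of order 2 are possible by Lagrange.
The subgroups of order 2 are: {e, r^10s}; {e, r^11s}; {e, r^12s}; {e, r^2s}; … (13 in all).
So G has 13 subgroups of order 2.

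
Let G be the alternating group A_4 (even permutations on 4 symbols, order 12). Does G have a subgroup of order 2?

Yes

2 | 12. A subgroup of order 2 is {e, (1 2)(3 4)}.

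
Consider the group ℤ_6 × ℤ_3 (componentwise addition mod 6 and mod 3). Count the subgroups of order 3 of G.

|G| = 18 and 3 | 18, so subgroups of order 3 are possible by Lagrange.
The subgroups of order 3 are: {(0,0), (0,1), (0,2)}; {(0,0), (2,0), (4,0)}; {(0,0), (2,1), (4,2)}; {(0,0), (2,2), (4,1)}.
So G has 4 subgroups of order 3.

4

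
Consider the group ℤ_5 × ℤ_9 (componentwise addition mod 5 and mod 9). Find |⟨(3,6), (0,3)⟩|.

15

|⟨(3,6)⟩| = 15 and |⟨(0,3)⟩| = 3, so |H| is a multiple of lcm(15, 3) = 15 and divides |G| = 45.
Closing under the operation: H = {(0,0), (0,3), (0,6), (1,0), (1,3), (1,6), (2,0), (2,3), (2,6), (3,0), (3,3), (3,6), (4,0), (4,3), (4,6)}, so |H| = 15.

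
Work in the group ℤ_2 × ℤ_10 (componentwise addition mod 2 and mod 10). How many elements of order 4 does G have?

0

An element (a,b) has order lcm(ord(a), ord(b)); count pairs with lcm equal to 4.
Enumerating gives 0 such elements.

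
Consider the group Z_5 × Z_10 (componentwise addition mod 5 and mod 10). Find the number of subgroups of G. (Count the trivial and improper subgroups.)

16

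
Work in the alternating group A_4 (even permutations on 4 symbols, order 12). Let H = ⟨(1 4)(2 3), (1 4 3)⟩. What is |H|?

|⟨(1 4)(2 3)⟩| = 2 and |⟨(1 4 3)⟩| = 3, so |H| is a multiple of lcm(2, 3) = 6 and divides |G| = 12.
Closing {(1 4)(2 3), (1 4 3)} under the group operation gives all of G, so |H| = 12.

12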